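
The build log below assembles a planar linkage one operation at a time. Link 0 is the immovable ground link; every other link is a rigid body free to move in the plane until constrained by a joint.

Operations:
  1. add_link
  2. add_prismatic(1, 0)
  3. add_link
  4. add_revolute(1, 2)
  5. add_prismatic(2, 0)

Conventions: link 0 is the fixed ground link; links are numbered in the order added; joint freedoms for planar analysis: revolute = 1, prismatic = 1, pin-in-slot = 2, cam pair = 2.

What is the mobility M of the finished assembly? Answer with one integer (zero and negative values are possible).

link 0 = ground. State L|J1|J2 = 1|0|0
+link1  2|0|0
P(1,0) f=1→J1  2|1|0
+link2  3|1|0
R(1,2) f=1→J1  3|2|0
P(2,0) f=1→J1  3|3|0
M = 3(3−1)−2·3−0 = 6−6−0 = 0

M = 0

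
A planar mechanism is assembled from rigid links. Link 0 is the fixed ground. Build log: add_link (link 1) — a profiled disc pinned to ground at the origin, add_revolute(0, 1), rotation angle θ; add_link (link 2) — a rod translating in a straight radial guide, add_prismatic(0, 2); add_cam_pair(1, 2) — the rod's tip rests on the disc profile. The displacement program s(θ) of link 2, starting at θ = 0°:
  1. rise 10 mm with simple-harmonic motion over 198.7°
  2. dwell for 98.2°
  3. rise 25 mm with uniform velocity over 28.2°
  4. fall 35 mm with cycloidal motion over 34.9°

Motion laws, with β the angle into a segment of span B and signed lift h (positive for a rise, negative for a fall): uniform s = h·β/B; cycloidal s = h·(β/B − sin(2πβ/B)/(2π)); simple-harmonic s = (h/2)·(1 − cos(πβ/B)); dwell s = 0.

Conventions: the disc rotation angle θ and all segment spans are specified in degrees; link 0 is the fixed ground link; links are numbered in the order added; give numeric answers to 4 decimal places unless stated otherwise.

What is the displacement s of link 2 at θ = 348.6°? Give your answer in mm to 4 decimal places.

seg 1 [0°–198.7°] simple-harmonic, h=10: full span → s += 10 → s = 10.0000
seg 2 [198.7°–296.9°] dwell: s stays 10.0000
seg 3 [296.9°–325.1°] uniform, h=25: full span → s += 25 → s = 35.0000
seg 4 [325.1°–360°] cycloidal, h=-35: θ=348.6° here. β=23.5, B=34.9. -35·(0.6734 − sin(2π·0.6734)/(2π)) = -28.5042 → s = 6.4958

6.4958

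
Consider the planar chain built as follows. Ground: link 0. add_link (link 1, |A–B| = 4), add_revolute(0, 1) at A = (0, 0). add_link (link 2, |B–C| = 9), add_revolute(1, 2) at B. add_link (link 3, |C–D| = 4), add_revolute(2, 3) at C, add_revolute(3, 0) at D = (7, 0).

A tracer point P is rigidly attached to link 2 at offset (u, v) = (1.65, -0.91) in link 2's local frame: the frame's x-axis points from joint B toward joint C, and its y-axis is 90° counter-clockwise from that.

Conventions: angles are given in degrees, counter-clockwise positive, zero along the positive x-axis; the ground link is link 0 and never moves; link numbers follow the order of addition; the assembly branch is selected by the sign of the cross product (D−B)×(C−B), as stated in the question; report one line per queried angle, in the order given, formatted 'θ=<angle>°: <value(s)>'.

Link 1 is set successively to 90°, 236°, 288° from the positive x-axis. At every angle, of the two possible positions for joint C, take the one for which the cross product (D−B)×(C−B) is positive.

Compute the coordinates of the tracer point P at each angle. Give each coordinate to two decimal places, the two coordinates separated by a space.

A=(0,0), D=(7.00,0)
θ=90°: B = A + 4.00·(cos90°, sin90°) = (0.0000, 4.0000)
θ=90°: |BD| = 8.0623
θ=90°: circle(B,9.00) ∩ circle(D,4.00): a=8.0623, h=4.0000
θ=90°:   candidates: C₊=(8.9846,3.4730) cross=32.249; C₋=(5.0154,-3.4730) cross=-32.249
θ=90°:   branch + wants cross > 0 → take C=(8.9846,3.4730) (cross=32.249)
θ=90°: ex = (C−B)/|BC| = (0.9983,-0.0586); ey = (0.0586,0.9983)
θ=90°: P = B + 1.65·ex + -0.91·ey = (1.5939,2.9949)
θ=236°: B = A + 4.00·(cos236°, sin236°) = (-2.2368, -3.3162)
θ=236°: |BD| = 9.8140
θ=236°: circle(B,9.00) ∩ circle(D,4.00): a=8.2186, h=3.6681
θ=236°:   candidates: C₊=(4.2590,2.9132) cross=35.998; C₋=(6.7379,-3.9914) cross=-35.998
θ=236°:   branch + wants cross > 0 → take C=(4.2590,2.9132) (cross=35.998)
θ=236°: ex = (C−B)/|BC| = (0.7218,0.6922); ey = (-0.6922,0.7218)
θ=236°: P = B + 1.65·ex + -0.91·ey = (-0.4160,-2.8309)
θ=288°: B = A + 4.00·(cos288°, sin288°) = (1.2361, -3.8042)
θ=288°: |BD| = 6.9062
θ=288°: circle(B,9.00) ∩ circle(D,4.00): a=8.1590, h=3.7987
θ=288°:   candidates: C₊=(5.9531,3.8606) cross=26.235; C₋=(10.1382,-2.4803) cross=-26.235
θ=288°:   branch + wants cross > 0 → take C=(5.9531,3.8606) (cross=26.235)
θ=288°: ex = (C−B)/|BC| = (0.5241,0.8516); ey = (-0.8516,0.5241)
θ=288°: P = B + 1.65·ex + -0.91·ey = (2.8759,-2.8760)

θ=90°: 1.59 2.99
θ=236°: -0.42 -2.83
θ=288°: 2.88 -2.88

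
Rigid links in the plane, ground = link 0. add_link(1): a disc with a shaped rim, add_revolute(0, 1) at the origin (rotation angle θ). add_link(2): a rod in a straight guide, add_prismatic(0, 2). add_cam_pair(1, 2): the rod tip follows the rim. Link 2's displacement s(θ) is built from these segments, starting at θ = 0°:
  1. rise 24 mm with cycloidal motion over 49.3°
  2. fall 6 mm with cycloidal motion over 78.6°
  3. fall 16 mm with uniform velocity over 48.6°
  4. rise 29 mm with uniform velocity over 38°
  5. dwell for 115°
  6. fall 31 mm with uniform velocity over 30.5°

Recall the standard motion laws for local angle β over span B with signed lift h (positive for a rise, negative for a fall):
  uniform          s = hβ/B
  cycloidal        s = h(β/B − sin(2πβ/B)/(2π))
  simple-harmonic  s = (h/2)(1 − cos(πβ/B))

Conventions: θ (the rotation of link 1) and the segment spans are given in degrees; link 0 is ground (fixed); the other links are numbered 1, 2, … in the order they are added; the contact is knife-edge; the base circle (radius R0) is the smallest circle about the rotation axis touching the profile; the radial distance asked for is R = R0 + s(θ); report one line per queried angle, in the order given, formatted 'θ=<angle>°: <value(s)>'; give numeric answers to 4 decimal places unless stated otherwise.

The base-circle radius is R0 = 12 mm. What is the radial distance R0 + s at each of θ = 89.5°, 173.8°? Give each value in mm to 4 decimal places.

segment 1 (0° to 49.3°, cycloidal, h = 24) is passed completely: s = 0.0000 + (24) = 24.0000
θ = 89.5° falls in segment 2 (49.3° to 127.9°, cycloidal, h = -6): β = 89.5 − 49.3 = 40.2°, B = 78.6°; Δs = -6·(0.5115 − sin(2π·0.5115)/(2π)) = -3.1373; s = 24.0000 − 3.1373 = 20.8627
segment 2 (49.3° to 127.9°, cycloidal, h = -6) is passed completely: s = 24.0000 + (-6) = 18.0000
θ = 173.8° falls in segment 3 (127.9° to 176.5°, uniform, h = -16): β = 173.8 − 127.9 = 45.9°, B = 48.6°; Δs = -16·45.9/48.6 = -15.1111; s = 18.0000 − 15.1111 = 2.8889
θ=89.5°: R = R0 + s = 12 + 20.8627 = 32.8627
θ=173.8°: R = R0 + s = 12 + 2.8889 = 14.8889

θ=89.5°: 32.8627
θ=173.8°: 14.8889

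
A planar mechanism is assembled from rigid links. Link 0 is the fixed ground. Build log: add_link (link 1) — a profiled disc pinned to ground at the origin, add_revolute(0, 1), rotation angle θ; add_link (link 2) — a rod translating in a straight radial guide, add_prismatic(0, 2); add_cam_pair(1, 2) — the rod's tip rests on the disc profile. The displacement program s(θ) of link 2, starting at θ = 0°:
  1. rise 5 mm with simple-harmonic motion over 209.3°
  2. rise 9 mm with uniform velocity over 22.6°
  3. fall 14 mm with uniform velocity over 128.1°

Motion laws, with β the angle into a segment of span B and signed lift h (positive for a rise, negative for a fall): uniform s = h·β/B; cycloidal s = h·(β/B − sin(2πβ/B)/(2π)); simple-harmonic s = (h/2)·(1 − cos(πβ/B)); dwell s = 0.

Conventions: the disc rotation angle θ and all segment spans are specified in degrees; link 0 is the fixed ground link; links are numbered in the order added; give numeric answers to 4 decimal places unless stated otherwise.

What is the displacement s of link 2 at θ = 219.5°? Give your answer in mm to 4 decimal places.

seg 1 [0°–209.3°] simple-harmonic, h=5: full span → s += 5 → s = 5.0000
seg 2 [209.3°–231.9°] uniform, h=9: θ=219.5° here. β=10.2, B=22.6. 9·10.2/22.6 = 4.0619 → s = 9.0619

9.0619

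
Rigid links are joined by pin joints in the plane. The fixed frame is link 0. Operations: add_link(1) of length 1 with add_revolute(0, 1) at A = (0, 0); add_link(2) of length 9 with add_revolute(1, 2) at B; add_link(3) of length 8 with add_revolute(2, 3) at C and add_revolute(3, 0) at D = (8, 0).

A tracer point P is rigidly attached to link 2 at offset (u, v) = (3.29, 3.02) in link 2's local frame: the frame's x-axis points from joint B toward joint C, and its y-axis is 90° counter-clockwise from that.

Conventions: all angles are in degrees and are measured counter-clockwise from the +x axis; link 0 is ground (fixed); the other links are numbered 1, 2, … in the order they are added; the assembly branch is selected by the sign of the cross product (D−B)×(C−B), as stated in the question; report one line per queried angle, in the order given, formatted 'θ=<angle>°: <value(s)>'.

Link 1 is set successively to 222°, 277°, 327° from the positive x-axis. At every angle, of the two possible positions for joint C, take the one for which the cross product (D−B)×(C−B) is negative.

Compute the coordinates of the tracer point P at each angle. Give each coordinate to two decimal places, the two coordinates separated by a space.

A=(0,0), D=(8.00,0)
θ=222°: B = A + 1.00·(cos222°, sin222°) = (-0.7431, -0.6691)
θ=222°: |BD| = 8.7687
θ=222°: circle(B,9.00) ∩ circle(D,8.00): a=5.3537, h=7.2345
θ=222°:   candidates: C₊=(4.0429,6.9528) cross=63.437; C₋=(5.1470,-7.4740) cross=-63.437
θ=222°:   branch - wants cross < 0 → take C=(5.1470,-7.4740) (cross=-63.437)
θ=222°: ex = (C−B)/|BC| = (0.6545,-0.7561); ey = (0.7561,0.6545)
θ=222°: P = B + 3.29·ex + 3.02·ey = (3.6934,-1.1802)
θ=277°: B = A + 1.00·(cos277°, sin277°) = (0.1219, -0.9925)
θ=277°: |BD| = 7.9404
θ=277°: circle(B,9.00) ∩ circle(D,8.00): a=5.0407, h=7.4560
θ=277°:   candidates: C₊=(4.1910,7.0350) cross=59.203; C₋=(6.0550,-7.7600) cross=-59.203
θ=277°:   branch - wants cross < 0 → take C=(6.0550,-7.7600) (cross=-59.203)
θ=277°: ex = (C−B)/|BC| = (0.6592,-0.7519); ey = (0.7519,0.6592)
θ=277°: P = B + 3.29·ex + 3.02·ey = (4.5616,-1.4755)
θ=327°: B = A + 1.00·(cos327°, sin327°) = (0.8387, -0.5446)
θ=327°: |BD| = 7.1820
θ=327°: circle(B,9.00) ∩ circle(D,8.00): a=4.7745, h=7.6292
θ=327°:   candidates: C₊=(5.0209,7.4246) cross=54.793; C₋=(6.1780,-7.7898) cross=-54.793
θ=327°:   branch - wants cross < 0 → take C=(6.1780,-7.7898) (cross=-54.793)
θ=327°: ex = (C−B)/|BC| = (0.5933,-0.8050); ey = (0.8050,0.5933)
θ=327°: P = B + 3.29·ex + 3.02·ey = (5.2216,-1.4015)

θ=222°: 3.69 -1.18
θ=277°: 4.56 -1.48
θ=327°: 5.22 -1.40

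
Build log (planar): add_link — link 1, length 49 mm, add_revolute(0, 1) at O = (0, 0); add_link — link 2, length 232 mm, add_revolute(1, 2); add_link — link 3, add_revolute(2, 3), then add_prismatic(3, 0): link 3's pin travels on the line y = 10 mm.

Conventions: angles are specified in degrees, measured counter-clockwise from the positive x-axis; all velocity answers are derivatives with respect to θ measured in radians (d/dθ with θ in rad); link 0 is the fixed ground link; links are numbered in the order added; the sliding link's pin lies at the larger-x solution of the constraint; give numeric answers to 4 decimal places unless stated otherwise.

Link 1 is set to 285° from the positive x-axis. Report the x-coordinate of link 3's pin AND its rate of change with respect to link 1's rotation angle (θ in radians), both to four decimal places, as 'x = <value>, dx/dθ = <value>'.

geometry: r = 49 mm, L = 232 mm, e = 10 mm
crank pin P = (r cos θ, r sin θ) = (12.682133, -47.330365)
h = r sin θ − e = -47.330365 − 10 = -57.330365
x = r cos θ + √(L² − h²) = 12.682133 + 224.804869 = 237.487002
dx/dθ = −r sin θ − h·r cos θ/√(L² − h²) (θ in radians; h = -57.330365) = 50.564599

x = 237.4870, dx/dθ = 50.5646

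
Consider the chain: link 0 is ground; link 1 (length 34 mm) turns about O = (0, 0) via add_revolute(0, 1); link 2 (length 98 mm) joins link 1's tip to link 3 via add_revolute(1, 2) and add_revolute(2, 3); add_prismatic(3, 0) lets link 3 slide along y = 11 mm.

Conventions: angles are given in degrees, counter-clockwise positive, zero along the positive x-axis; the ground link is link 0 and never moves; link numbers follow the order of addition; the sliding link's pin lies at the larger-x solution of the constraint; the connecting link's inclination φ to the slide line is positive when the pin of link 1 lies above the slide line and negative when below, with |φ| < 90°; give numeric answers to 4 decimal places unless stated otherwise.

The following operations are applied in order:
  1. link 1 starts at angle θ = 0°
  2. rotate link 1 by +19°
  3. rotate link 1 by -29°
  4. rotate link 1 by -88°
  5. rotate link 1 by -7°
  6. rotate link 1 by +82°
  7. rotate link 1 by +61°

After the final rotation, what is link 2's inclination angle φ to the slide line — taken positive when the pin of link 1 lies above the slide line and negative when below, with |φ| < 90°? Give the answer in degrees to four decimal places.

geometry: r = 34 mm, L = 98 mm, e = 11 mm; θ starts at 0°
rotate link 1 by +19°: θ ← 0° +19° = 19°
rotate link 1 by -29°: θ ← 19° -29° = -10°
rotate link 1 by -88°: θ ← -10° -88° = -98°
rotate link 1 by -7°: θ ← -98° -7° = -105°
rotate link 1 by +82°: θ ← -105° +82° = -23°
rotate link 1 by +61°: θ ← -23° +61° = 38°
h = r sin θ − e = 20.932490 − 11 = 9.932490
sin φ = h / L = 9.932490 / 98 = 0.10135194
φ = arcsin(0.10135194) = 5.817027°

5.8170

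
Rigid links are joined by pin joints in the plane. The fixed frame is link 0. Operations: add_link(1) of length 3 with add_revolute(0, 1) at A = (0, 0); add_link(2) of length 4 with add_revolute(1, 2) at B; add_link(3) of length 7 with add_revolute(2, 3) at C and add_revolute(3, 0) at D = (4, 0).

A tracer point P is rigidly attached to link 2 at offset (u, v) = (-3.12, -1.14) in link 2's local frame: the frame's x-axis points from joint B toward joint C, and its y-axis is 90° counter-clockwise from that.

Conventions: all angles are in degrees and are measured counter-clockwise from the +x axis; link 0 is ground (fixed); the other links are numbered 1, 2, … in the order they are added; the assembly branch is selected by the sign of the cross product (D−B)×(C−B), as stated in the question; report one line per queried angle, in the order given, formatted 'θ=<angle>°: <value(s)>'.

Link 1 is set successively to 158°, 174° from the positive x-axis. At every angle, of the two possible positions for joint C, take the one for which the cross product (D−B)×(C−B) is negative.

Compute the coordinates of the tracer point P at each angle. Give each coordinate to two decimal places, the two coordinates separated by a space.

A=(0,0), D=(4.00,0)
θ=158°: B = A + 3.00·(cos158°, sin158°) = (-2.7816, 1.1238)
θ=158°: |BD| = 6.8740
θ=158°: circle(B,4.00) ∩ circle(D,7.00): a=1.0367, h=3.8633
θ=158°:   candidates: C₊=(-1.1272,4.7657) cross=26.557; C₋=(-2.3904,-2.8570) cross=-26.557
θ=158°:   branch - wants cross < 0 → take C=(-2.3904,-2.8570) (cross=-26.557)
θ=158°: ex = (C−B)/|BC| = (0.0978,-0.9952); ey = (0.9952,0.0978)
θ=158°: P = B + -3.12·ex + -1.14·ey = (-4.2212,4.1174)
θ=174°: B = A + 3.00·(cos174°, sin174°) = (-2.9836, 0.3136)
θ=174°: |BD| = 6.9906
θ=174°: circle(B,4.00) ∩ circle(D,7.00): a=1.1350, h=3.8356
θ=174°:   candidates: C₊=(-1.6777,4.0944) cross=26.813; C₋=(-2.0218,-3.5691) cross=-26.813
θ=174°:   branch - wants cross < 0 → take C=(-2.0218,-3.5691) (cross=-26.813)
θ=174°: ex = (C−B)/|BC| = (0.2404,-0.9707); ey = (0.9707,0.2404)
θ=174°: P = B + -3.12·ex + -1.14·ey = (-4.8403,3.0679)

θ=158°: -4.22 4.12
θ=174°: -4.84 3.07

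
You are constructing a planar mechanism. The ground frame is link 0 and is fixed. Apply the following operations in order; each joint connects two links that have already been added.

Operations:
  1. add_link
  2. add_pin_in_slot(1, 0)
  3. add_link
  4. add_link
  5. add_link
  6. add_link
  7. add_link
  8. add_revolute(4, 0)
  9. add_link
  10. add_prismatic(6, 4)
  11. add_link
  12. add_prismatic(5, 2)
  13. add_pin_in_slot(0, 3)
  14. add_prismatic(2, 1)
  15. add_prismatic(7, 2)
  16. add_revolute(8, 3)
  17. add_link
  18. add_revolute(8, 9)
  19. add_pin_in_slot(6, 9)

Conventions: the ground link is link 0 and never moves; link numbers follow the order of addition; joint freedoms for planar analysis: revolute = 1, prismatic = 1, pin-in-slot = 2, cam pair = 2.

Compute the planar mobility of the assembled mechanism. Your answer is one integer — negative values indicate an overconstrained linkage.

(L,J1,J2)=(1,0,0); link0 fixed
link1: (2,0,0)
PS 1-0 [J2]: (2,0,1)
link2: (3,0,1)
link3: (4,0,1)
link4: (5,0,1)
link5: (6,0,1)
link6: (7,0,1)
R 4-0 [J1]: (7,1,1)
link7: (8,1,1)
P 6-4 [J1]: (8,2,1)
link8: (9,2,1)
P 5-2 [J1]: (9,3,1)
PS 0-3 [J2]: (9,3,2)
P 2-1 [J1]: (9,4,2)
P 7-2 [J1]: (9,5,2)
R 8-3 [J1]: (9,6,2)
link9: (10,6,2)
R 8-9 [J1]: (10,7,2)
PS 6-9 [J2]: (10,7,3)
Grübler: 3·9 − 2·7 − 3 = 10

M = 10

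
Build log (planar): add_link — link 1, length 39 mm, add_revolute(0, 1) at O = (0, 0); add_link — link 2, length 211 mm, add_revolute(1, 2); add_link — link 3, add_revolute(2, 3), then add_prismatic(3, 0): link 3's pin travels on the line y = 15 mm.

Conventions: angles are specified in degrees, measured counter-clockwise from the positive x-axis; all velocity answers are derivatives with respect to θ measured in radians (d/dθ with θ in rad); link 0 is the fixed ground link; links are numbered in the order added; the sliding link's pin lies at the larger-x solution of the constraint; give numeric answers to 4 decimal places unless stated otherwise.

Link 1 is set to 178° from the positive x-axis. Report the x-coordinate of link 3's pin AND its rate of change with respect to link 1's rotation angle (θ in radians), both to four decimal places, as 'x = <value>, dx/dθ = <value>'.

geometry: r = 39 mm, L = 211 mm, e = 15 mm
crank pin P = (r cos θ, r sin θ) = (-38.976242, 1.361080)
h = r sin θ − e = 1.361080 − 15 = -13.638920
x = r cos θ + √(L² − h²) = -38.976242 + 210.558733 = 171.582490
dx/dθ = −r sin θ − h·r cos θ/√(L² − h²) (θ in radians; h = -13.638920) = -3.885762

x = 171.5825, dx/dθ = -3.8858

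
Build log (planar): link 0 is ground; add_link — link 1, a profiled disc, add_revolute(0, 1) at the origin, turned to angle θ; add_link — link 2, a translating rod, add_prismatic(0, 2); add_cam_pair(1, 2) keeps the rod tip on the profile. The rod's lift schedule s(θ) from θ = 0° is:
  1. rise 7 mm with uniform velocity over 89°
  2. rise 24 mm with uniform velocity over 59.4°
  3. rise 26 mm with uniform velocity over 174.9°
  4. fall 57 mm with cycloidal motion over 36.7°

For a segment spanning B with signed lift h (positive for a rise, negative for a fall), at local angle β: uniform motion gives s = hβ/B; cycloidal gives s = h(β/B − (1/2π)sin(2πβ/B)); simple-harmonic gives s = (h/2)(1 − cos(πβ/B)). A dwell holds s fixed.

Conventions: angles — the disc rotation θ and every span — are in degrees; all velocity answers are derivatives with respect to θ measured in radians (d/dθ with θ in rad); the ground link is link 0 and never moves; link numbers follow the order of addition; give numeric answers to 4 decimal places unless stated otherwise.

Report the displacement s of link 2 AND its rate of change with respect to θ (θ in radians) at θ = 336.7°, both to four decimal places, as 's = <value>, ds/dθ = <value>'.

seg 1 [0°–89°] uniform, h=7: full span → s += 7 → s = 7.0000
seg 2 [89°–148.4°] uniform, h=24: full span → s += 24 → s = 31.0000
seg 3 [148.4°–323.3°] uniform, h=26: full span → s += 26 → s = 57.0000
seg 4 [323.3°–360°] cycloidal, h=-57: θ=336.7° here. β=13.4, B=36.7. -57·(0.3651 − sin(2π·0.3651)/(2π)) = -14.0117 → s = 42.9883
velocity in seg [323.3°–360°] (cycloidal), θ in radians: β = 13.4° = 0.2339 rad, B = 36.7° = 0.6405 rad; ds/dθ = (h/B)(1 − cos(2πβ/B)) = ((-57)/0.6405)(1 − cos(2π·0.3651)) = -147.888221 mm/rad

s = 42.9883, ds/dθ = -147.8882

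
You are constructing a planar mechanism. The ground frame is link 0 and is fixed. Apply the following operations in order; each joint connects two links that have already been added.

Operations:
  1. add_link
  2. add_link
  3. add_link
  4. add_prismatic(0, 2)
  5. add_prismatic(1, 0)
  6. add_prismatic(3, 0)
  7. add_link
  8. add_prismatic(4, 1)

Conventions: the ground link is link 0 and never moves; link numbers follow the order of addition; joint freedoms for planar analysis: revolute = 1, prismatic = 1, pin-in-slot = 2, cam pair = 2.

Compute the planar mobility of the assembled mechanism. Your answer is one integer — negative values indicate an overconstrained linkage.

ground; <1,0,0>
#1 <2,0,0>
#2 <3,0,0>
#3 <4,0,0>
P:0↔2 J1 <4,1,0>
P:1↔0 J1 <4,2,0>
P:3↔0 J1 <4,3,0>
#4 <5,3,0>
P:4↔1 J1 <5,4,0>
3×4 − 2×4 − 1×0 = 4

M = 4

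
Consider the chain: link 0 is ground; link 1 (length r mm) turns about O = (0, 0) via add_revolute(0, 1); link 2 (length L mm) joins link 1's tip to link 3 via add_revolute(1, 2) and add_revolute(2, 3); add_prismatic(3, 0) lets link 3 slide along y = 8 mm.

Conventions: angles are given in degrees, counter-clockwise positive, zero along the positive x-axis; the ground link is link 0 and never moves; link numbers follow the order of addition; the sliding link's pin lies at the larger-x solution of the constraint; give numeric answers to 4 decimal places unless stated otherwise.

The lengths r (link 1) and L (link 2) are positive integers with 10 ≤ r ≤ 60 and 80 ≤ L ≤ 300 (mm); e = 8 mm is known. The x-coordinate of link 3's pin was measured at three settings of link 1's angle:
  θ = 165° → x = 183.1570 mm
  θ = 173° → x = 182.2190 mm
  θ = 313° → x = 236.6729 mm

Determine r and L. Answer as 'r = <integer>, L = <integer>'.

constraint per measurement: (x − r cos θ)² + (r sin θ − e)² = L²
subtracting the θ₁ and θ₂ equations cancels the r² and L² terms:
r = (x₁² − x₂²) / (2[(x₁cos θ₁ + e sin θ₁) − (x₂cos θ₂ + e sin θ₂)]) = 33.9983 → r = 34
L² = (x₁ − r cos θ₁)² + (r sin θ₁ − e)² = 46655.9823 → L = 216.0000 → L = 216
check at θ₃=313°: x = 236.6729 (printed 236.6729) ✓

r = 34, L = 216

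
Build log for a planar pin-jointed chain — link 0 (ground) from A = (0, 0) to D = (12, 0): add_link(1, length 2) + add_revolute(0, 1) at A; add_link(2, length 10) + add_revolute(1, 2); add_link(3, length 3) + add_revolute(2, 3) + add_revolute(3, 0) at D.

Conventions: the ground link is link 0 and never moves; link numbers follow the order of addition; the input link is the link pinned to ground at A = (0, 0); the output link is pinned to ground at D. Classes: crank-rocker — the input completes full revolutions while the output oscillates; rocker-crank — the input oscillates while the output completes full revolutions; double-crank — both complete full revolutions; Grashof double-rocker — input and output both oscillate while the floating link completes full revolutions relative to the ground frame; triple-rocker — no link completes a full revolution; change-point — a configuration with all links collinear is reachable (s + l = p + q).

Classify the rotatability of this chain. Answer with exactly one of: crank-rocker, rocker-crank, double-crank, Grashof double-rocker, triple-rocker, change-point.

lengths: ground=12, input=2, coupler=10, output=3
sorted: s=2 (shortest), l=12 (longest), p+q=13
s + l = 14 vs p + q = 13
s + l > p + q → non-Grashof → no link fully rotates → triple-rocker

triple-rocker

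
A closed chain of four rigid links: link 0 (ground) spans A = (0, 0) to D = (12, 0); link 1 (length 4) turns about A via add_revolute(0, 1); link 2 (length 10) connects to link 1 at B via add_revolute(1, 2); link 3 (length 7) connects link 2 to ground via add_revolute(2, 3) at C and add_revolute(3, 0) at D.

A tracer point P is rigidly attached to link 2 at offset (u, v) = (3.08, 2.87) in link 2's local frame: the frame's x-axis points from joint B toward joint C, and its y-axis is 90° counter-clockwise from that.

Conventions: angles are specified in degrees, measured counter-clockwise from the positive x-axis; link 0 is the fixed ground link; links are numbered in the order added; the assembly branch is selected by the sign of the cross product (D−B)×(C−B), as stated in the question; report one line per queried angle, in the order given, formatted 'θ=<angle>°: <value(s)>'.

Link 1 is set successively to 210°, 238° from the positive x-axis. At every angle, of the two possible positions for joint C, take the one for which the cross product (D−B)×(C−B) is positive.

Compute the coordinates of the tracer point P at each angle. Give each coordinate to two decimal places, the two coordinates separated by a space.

A=(0,0), D=(12.00,0)
θ=210°: B = A + 4.00·(cos210°, sin210°) = (-3.4641, -2.0000)
θ=210°: |BD| = 15.5929
θ=210°: circle(B,10.00) ∩ circle(D,7.00): a=9.4318, h=3.3228
θ=210°:   candidates: C₊=(5.4636,2.5051) cross=51.812; C₋=(6.3160,-4.0856) cross=-51.812
θ=210°:   branch + wants cross > 0 → take C=(5.4636,2.5051) (cross=51.812)
θ=210°: ex = (C−B)/|BC| = (0.8928,0.4505); ey = (-0.4505,0.8928)
θ=210°: P = B + 3.08·ex + 2.87·ey = (-2.0073,1.9498)
θ=238°: B = A + 4.00·(cos238°, sin238°) = (-2.1197, -3.3922)
θ=238°: |BD| = 14.5214
θ=238°: circle(B,10.00) ∩ circle(D,7.00): a=9.0167, h=4.3242
θ=238°:   candidates: C₊=(5.6375,2.9186) cross=62.793; C₋=(7.6577,-5.4904) cross=-62.793
θ=238°:   branch + wants cross > 0 → take C=(5.6375,2.9186) (cross=62.793)
θ=238°: ex = (C−B)/|BC| = (0.7757,0.6311); ey = (-0.6311,0.7757)
θ=238°: P = B + 3.08·ex + 2.87·ey = (-1.5417,0.7778)

θ=210°: -2.01 1.95
θ=238°: -1.54 0.78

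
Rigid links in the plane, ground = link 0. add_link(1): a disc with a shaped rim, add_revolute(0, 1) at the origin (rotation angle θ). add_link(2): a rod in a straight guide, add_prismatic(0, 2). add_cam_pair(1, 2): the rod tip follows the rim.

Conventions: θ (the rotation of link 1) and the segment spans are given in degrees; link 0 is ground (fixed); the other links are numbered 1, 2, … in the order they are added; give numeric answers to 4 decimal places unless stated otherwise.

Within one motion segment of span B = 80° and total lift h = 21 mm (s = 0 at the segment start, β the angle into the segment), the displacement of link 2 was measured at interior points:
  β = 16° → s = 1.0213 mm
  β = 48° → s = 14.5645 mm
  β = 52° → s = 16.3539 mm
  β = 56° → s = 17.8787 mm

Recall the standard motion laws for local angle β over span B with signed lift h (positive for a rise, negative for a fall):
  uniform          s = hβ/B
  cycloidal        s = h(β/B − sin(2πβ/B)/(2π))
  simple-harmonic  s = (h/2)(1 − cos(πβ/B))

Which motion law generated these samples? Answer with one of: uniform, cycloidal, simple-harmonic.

candidates at β/B = r: uniform s = h·r (linear in β); cycloidal s = h·(r − sin(2πr)/(2π)); simple-harmonic s = (h/2)(1 − cos(πr))
β=16°: printed 1.0213 | uniform 4.2000, cycloidal 1.0213, simple-harmonic 2.0053
β=48°: printed 14.5645 | uniform 12.6000, cycloidal 14.5645, simple-harmonic 13.7447
β=52°: printed 16.3539 | uniform 13.6500, cycloidal 16.3539, simple-harmonic 15.2669
β=56°: printed 17.8787 | uniform 14.7000, cycloidal 17.8787, simple-harmonic 16.6717
only one law matches every sample → cycloidal

cycloidal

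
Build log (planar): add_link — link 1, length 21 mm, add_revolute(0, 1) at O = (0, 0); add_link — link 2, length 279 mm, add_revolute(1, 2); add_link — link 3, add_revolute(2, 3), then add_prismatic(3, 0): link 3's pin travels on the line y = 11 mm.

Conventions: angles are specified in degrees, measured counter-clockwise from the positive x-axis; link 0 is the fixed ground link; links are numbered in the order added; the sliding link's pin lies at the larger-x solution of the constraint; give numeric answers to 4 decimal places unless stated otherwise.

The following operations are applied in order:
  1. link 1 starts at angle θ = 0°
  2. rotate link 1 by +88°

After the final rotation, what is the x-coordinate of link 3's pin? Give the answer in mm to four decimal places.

geometry: r = 21 mm, L = 279 mm, e = 11 mm; θ starts at 0°
rotate link 1 by +88°: θ ← 0° +88° = 88°
crank pin P = (r cos θ, r sin θ) = (0.732889, 20.987207)
h = r sin θ − e = 20.987207 − 11 = 9.987207
x = r cos θ + √(L² − h²) = 0.732889 + 278.821189 = 279.554079

279.5541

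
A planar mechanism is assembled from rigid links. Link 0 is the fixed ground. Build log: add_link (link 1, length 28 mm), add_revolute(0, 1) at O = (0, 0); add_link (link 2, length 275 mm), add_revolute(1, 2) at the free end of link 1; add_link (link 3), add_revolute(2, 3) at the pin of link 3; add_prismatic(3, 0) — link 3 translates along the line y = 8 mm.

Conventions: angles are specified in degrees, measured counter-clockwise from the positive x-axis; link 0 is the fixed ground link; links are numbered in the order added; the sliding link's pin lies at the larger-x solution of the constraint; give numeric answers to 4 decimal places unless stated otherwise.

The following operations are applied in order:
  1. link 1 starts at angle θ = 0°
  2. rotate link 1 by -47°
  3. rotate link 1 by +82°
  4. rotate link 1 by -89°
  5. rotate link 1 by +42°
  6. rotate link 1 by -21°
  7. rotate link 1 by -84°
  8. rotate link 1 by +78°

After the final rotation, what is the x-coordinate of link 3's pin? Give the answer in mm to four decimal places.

geometry: r = 28 mm, L = 275 mm, e = 8 mm; θ starts at 0°
rotate link 1 by -47°: θ ← 0° -47° = -47°
rotate link 1 by +82°: θ ← -47° +82° = 35°
rotate link 1 by -89°: θ ← 35° -89° = -54°
rotate link 1 by +42°: θ ← -54° +42° = -12°
rotate link 1 by -21°: θ ← -12° -21° = -33°
rotate link 1 by -84°: θ ← -33° -84° = -117°
rotate link 1 by +78°: θ ← -117° +78° = -39°
crank pin P = (r cos θ, r sin θ) = (21.760087, -17.620971)
h = r sin θ − e = -17.620971 − 8 = -25.620971
x = r cos θ + √(L² − h²) = 21.760087 + 273.803882 = 295.563969

295.5640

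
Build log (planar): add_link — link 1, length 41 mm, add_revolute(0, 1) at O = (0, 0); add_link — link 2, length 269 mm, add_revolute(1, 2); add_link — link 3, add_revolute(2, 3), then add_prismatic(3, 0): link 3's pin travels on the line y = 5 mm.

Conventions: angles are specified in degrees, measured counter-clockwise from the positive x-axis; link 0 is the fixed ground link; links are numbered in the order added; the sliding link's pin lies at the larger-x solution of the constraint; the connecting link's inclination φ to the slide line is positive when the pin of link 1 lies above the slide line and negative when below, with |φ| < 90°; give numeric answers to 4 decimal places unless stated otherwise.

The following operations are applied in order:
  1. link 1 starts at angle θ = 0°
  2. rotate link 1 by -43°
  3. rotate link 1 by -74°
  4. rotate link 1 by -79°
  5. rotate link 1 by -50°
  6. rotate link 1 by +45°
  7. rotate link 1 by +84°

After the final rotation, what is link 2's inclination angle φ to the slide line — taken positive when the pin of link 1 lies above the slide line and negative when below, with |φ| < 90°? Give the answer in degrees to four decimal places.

geometry: r = 41 mm, L = 269 mm, e = 5 mm; θ starts at 0°
rotate link 1 by -43°: θ ← 0° -43° = -43°
rotate link 1 by -74°: θ ← -43° -74° = -117°
rotate link 1 by -79°: θ ← -117° -79° = -196°
rotate link 1 by -50°: θ ← -196° -50° = -246°
rotate link 1 by +45°: θ ← -246° +45° = -201°
rotate link 1 by +84°: θ ← -201° +84° = -117°
h = r sin θ − e = -36.531267 − 5 = -41.531267
sin φ = h / L = -41.531267 / 269 = -0.15439133
φ = arcsin(-0.15439133) = -8.881497°

-8.8815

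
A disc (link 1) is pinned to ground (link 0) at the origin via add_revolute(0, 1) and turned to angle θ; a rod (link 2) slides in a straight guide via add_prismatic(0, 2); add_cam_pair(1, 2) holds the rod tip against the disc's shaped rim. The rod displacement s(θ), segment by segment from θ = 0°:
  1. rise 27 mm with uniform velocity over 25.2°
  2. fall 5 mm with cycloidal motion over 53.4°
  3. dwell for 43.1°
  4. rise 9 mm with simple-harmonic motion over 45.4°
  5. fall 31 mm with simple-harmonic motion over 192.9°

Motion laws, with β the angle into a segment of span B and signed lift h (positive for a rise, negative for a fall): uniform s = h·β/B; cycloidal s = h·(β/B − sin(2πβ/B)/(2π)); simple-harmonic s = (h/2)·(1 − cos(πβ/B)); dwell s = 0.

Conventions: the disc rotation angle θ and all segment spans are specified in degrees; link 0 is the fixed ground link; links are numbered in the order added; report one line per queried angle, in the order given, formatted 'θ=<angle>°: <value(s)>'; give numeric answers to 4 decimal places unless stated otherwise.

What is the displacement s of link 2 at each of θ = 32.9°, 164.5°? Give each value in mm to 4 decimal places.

segment 1 (0° to 25.2°, uniform, h = 27) is passed completely: s = 0.0000 + (27) = 27.0000
θ = 32.9° falls in segment 2 (25.2° to 78.6°, cycloidal, h = -5): β = 32.9 − 25.2 = 7.7°, B = 53.4°; Δs = -5·(0.1442 − sin(2π·0.1442)/(2π)) = -0.0947; s = 27.0000 − 0.0947 = 26.9053
segment 2 (25.2° to 78.6°, cycloidal, h = -5) is passed completely: s = 27.0000 + (-5) = 22.0000
segment 3 (78.6° to 121.7°, dwell): s unchanged at 22.0000
θ = 164.5° falls in segment 4 (121.7° to 167.1°, simple-harmonic, h = 9): β = 164.5 − 121.7 = 42.8°, B = 45.4°; Δs = 9/2·(1 − cos(π·0.9427)) = 8.9274; s = 22.0000 + 8.9274 = 30.9274

θ=32.9°: 26.9053
θ=164.5°: 30.9274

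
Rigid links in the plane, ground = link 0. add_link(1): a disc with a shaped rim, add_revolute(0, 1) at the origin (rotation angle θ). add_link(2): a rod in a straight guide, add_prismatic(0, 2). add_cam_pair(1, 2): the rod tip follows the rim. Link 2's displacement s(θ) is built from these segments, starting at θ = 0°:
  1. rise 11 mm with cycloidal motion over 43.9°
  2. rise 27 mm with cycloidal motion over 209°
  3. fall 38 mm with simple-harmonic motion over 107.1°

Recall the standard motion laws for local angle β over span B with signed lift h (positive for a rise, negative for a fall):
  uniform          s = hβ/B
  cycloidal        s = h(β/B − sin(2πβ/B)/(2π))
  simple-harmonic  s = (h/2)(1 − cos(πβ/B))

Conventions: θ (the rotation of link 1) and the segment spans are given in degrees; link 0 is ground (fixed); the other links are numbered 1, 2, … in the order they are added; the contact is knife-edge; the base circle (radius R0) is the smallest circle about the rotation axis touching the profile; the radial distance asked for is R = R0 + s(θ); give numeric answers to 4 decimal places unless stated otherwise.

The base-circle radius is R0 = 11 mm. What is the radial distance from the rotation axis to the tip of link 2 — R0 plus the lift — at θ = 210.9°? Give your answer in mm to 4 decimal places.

segment 1 (0° to 43.9°, cycloidal, h = 11) is passed completely: s = 0.0000 + (11) = 11.0000
θ = 210.9° falls in segment 2 (43.9° to 252.9°, cycloidal, h = 27): β = 210.9 − 43.9 = 167°, B = 209°; Δs = 27·(0.7990 − sin(2π·0.7990)/(2π)) = 25.6689; s = 11.0000 + 25.6689 = 36.6689
R = R0 + s = 11 + 36.6689 = 47.6689

47.6689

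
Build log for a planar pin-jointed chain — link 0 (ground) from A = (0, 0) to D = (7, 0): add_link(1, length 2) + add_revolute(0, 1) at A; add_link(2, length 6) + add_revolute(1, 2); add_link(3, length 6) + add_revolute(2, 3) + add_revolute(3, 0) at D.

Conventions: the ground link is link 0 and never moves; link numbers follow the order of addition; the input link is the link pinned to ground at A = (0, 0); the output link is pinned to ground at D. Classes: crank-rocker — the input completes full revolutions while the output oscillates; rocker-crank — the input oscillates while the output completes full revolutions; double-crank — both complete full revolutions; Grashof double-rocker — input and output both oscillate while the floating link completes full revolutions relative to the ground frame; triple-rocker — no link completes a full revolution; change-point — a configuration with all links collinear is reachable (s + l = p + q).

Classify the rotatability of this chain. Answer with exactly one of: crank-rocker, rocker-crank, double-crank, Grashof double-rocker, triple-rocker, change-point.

lengths: ground=7, input=2, coupler=6, output=6
sorted: s=2 (shortest), l=7 (longest), p+q=12
s + l = 9 vs p + q = 12
s + l < p + q (Grashof) with shortest = input link → crank-rocker

crank-rocker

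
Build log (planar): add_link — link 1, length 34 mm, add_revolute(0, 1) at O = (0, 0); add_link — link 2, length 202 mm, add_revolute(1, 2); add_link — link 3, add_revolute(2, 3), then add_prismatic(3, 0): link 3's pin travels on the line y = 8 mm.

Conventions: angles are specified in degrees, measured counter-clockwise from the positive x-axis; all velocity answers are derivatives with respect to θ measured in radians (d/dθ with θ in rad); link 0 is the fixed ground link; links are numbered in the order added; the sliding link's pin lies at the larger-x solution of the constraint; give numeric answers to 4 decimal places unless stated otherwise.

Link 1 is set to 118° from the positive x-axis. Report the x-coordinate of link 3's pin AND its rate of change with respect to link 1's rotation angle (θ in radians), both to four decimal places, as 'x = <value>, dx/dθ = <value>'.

geometry: r = 34 mm, L = 202 mm, e = 8 mm
crank pin P = (r cos θ, r sin θ) = (-15.962033, 30.020218)
h = r sin θ − e = 30.020218 − 8 = 22.020218
x = r cos θ + √(L² − h²) = -15.962033 + 200.796190 = 184.834157
dx/dθ = −r sin θ − h·r cos θ/√(L² − h²) (θ in radians; h = 22.020218) = -28.269749

x = 184.8342, dx/dθ = -28.2697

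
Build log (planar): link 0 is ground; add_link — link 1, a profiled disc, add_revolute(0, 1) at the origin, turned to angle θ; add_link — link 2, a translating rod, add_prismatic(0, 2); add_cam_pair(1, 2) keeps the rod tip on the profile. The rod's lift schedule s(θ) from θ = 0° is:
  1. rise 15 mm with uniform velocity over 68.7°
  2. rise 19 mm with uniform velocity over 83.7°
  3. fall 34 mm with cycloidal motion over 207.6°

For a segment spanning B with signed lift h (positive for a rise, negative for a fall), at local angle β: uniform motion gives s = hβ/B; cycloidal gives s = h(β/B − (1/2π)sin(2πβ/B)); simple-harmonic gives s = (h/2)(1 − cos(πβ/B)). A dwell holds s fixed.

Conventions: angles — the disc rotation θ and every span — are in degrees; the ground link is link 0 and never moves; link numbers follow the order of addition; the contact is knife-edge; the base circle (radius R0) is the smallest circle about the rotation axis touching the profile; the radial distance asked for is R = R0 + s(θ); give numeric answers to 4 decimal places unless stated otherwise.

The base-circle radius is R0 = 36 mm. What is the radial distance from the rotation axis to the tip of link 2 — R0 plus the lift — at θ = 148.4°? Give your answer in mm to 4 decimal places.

seg 1 [0°–68.7°] uniform, h=15: full span → s += 15 → s = 15.0000
seg 2 [68.7°–152.4°] uniform, h=19: θ=148.4° here. β=79.7, B=83.7. 19·79.7/83.7 = 18.0920 → s = 33.0920
R = R0 + s = 36 + 33.0920 = 69.0920

69.0920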